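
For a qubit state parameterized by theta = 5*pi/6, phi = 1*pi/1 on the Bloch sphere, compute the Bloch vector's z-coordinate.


theta = 2.6180, phi = 3.1416
r_z = cos(theta) = -0.8660

-0.8660


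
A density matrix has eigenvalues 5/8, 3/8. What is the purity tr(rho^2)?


tr(rho^2) = sum of eigenvalues squared
= (5/8)^2 + (3/8)^2
= (25 + 9) / 64
= 34/64
= 0.5312

0.5312


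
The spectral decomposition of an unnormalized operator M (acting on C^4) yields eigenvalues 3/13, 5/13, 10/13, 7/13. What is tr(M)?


tr(M) = sum of eigenvalues
= 3/13 + 5/13 + 10/13 + 7/13
= 25/13
= 1.9231

1.9231


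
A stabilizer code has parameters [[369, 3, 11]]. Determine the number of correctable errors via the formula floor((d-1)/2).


Code parameters: [[369, 3, 11]], distance d = 11.
Number of correctable errors = floor((d-1)/2)
= floor((11 - 1)/2)
= floor(10/2)
= 5

5


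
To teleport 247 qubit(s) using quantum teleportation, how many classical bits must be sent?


Quantum teleportation requires 2 classical bits per qubit teleported.
247 qubit(s) -> 2 * 247 = 494 classical bits

494


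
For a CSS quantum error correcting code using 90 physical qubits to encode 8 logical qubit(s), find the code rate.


Code rate R = k/n
= 8/90
= 0.0889

0.0889


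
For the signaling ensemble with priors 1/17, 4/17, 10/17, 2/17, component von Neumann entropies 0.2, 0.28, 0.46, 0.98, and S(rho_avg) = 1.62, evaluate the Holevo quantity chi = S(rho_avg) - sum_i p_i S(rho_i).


chi = S(rho) - sum_i p_i * S(rho_i)
Weighted entropy = 1/17 * 0.2 + 4/17 * 0.28 + 10/17 * 0.46 + 2/17 * 0.98
= 0.4635
chi = 1.62 - 0.4635
= 1.1565

1.1565


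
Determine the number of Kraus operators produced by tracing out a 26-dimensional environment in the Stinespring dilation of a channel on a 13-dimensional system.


Tracing out the environment in an orthonormal basis {|i>_E} gives Kraus operators K_i = <i|_E U |0>_E.
Number of Kraus operators = dim(H_env) = d_env
= 26

26


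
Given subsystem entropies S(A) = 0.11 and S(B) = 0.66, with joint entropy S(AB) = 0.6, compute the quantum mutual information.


I(A:B) = S(A) + S(B) - S(AB)
= 0.11 + 0.66 - 0.6
= 0.1700

0.1700


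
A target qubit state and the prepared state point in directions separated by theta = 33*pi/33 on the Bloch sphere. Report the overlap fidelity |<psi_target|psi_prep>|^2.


For states separated by angle theta on Bloch sphere:
F = cos^2(theta/2)
theta = 33*pi/33 = 3.1416
theta/2 = 1.5708
cos(theta/2) = 0.0000
F = 0.0000

0.0000


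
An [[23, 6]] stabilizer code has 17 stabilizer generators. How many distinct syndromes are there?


Each stabilizer generator gives a binary (+1 or -1) measurement outcome.
With 17 independent generators:
Total syndromes = 2^17
= 131072

131072


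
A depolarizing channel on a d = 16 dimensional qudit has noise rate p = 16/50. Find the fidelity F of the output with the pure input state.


F = (1-p) + p/d
= (1 - 0.3200) + 0.3200/16
= 0.6800 + 0.0200
= 0.7000

0.7000


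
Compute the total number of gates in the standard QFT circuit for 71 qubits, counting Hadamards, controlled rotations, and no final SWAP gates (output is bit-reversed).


Hadamard gates: 71
Controlled rotations: n*(n-1)/2 = 71*70/2 = 2485
SWAP gates: 0 (omitted)
Total = 71 + 2485
= 2556

2556


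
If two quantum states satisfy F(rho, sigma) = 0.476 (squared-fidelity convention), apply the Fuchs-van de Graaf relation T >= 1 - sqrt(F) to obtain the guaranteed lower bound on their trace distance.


Fuchs-van de Graaf (squared-fidelity convention): 1 - sqrt(F) <= T <= sqrt(1 - F).
Lower bound: T >= 1 - sqrt(F)
sqrt(F) = sqrt(0.476) = 0.6899
T >= 1 - 0.6899
T >= 0.3101

0.3101


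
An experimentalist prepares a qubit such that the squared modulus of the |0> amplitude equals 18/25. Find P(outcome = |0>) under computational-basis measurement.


|alpha|^2 = 18/25 = 0.7200
|beta|^2 = 1 - 18/25 = 7/25 = 0.2800
P(|0>) = |alpha|^2 = 0.7200

0.7200


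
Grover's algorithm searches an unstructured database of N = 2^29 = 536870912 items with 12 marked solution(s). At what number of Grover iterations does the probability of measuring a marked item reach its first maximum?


After j Grover iterations the success probability is P(j) = sin^2((2j+1)*theta), where sin(theta) = sqrt(k/N).
N = 2^29 = 536870912, k = 12
sin(theta) = sqrt(k/N) = 0.0001495049892
theta = arcsin(sqrt(k/N)) = 0.0001495049897 rad
P(j) reaches its first maximum when (2j+1)*theta is as close as possible to pi/2, i.e. j = round(pi/(4*theta) - 1/2).
pi/(4*theta) - 1/2 = 5252.8241
(For comparison, the common estimate pi/4 * sqrt(N/k) = 5253.3241; the exact maximiser is used here.)
Optimal iterations = 5253

5253


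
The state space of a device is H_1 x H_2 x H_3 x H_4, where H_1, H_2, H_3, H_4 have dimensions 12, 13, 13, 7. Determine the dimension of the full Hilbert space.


dim(H_1 x H_2 x H_3 x H_4) = 12 * 13 * 13 * 7
= 156 * 13 * 7
= 2028 * 7
= 14196

14196


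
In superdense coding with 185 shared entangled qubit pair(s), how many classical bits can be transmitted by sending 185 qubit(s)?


Superdense coding allows 2 classical bits per shared entangled pair.
185 pair(s) -> 2 * 185 = 370 classical bits

370


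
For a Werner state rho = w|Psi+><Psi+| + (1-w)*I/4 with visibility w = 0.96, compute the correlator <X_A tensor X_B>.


|Psi+> = (|01> + |10>)/sqrt(2)
For the pure Bell state, <X_A X_B> = +1 (Bell-state Pauli correlator).
The maximally-mixed part I/4 has tr(I/4 * P tensor P) = 0 for any traceless Pauli P.
So <X_A X_B>_rho = w * (+1) + (1 - w) * 0
= 0.96 * (+1)
= 0.9600

0.9600


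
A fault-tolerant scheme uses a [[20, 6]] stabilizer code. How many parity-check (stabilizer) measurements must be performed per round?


For an [[n,k]] stabilizer code:
Number of stabilizer generators = n - k
= 20 - 6
= 14

14


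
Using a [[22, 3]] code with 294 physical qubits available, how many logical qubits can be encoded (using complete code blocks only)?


Each code block uses 22 physical qubits for 3 logical qubit(s).
Number of complete blocks = floor(294 / 22) = 13
Logical qubits = 13 * 3
= 39

39


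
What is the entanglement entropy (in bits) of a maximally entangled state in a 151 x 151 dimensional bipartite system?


For a maximally entangled state in d x d:
S = log2(d) = log2(151)
= 7.2384

7.2384


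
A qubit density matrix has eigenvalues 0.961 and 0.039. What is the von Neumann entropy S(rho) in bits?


S = -p*log2(p) - (1-p)*log2(1-p)
p = 0.9610, 1-p = 0.0390
= -0.9610 * log2(0.9610) - 0.0390 * log2(0.0390)
= -(-0.0552) - (-0.1825)
= 0.2377

0.2377


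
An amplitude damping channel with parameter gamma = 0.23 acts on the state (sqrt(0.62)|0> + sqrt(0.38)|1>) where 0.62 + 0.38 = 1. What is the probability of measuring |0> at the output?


For amplitude damping with parameter gamma on state sqrt(a)|0> + sqrt(b)|1>:
alpha^2 = 0.62, beta^2 = 0.38
P(|0>) = alpha^2 + gamma * beta^2
= 0.62 + 0.23 * 0.38
= 0.62 + 0.0874
= 0.7074

0.7074


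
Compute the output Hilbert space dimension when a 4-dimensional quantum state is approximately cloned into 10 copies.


Output space = H^(tensor 10) where dim(H) = 4
dim = 4^10
= 16 (after 2 factors)
= 64 (after 3 factors)
= 256 (after 4 factors)
= 1024 (after 5 factors)
= 4096 (after 6 factors)
= 16384 (after 7 factors)
= 65536 (after 8 factors)
= 262144 (after 9 factors)
= 1048576 (after 10 factors)
= 1048576

1048576


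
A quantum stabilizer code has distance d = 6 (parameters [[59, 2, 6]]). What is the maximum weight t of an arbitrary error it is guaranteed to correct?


Code parameters: [[59, 2, 6]], distance d = 6.
Number of correctable errors = floor((d-1)/2)
= floor((6 - 1)/2)
= floor(5/2)
= 2

2


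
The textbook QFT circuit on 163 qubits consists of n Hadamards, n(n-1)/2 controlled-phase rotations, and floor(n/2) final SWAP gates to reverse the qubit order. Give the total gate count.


Hadamard gates: 163
Controlled rotations: n*(n-1)/2 = 163*162/2 = 13203
SWAP gates: floor(n/2) = floor(163/2) = 81
Total = 163 + 13203 + 81
= 13447

13447


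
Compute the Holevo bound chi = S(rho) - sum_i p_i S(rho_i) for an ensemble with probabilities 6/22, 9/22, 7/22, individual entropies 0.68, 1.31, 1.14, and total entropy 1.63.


chi = S(rho) - sum_i p_i * S(rho_i)
Weighted entropy = 6/22 * 0.68 + 9/22 * 1.31 + 7/22 * 1.14
= 1.0841
chi = 1.63 - 1.0841
= 0.5459

0.5459


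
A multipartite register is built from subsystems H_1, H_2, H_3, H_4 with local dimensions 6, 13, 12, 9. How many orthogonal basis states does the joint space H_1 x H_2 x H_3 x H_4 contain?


dim(H_1 x H_2 x H_3 x H_4) = 6 * 13 * 12 * 9
= 78 * 12 * 9
= 936 * 9
= 8424

8424


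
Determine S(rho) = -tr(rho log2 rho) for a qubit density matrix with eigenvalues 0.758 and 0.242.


S = -p*log2(p) - (1-p)*log2(1-p)
p = 0.7580, 1-p = 0.2420
= -0.7580 * log2(0.7580) - 0.2420 * log2(0.2420)
= -(-0.3030) - (-0.4954)
= 0.7984

0.7984


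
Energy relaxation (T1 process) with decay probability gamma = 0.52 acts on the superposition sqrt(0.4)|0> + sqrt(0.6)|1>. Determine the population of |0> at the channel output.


For amplitude damping with parameter gamma on state sqrt(a)|0> + sqrt(b)|1>:
alpha^2 = 0.4, beta^2 = 0.6
P(|0>) = alpha^2 + gamma * beta^2
= 0.4 + 0.52 * 0.6
= 0.4 + 0.3120
= 0.7120

0.7120


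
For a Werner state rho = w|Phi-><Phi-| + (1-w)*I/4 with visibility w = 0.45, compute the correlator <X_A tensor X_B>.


|Phi-> = (|00> - |11>)/sqrt(2)
For the pure Bell state, <X_A X_B> = -1 (Bell-state Pauli correlator).
The maximally-mixed part I/4 has tr(I/4 * P tensor P) = 0 for any traceless Pauli P.
So <X_A X_B>_rho = w * (-1) + (1 - w) * 0
= 0.45 * (-1)
= -0.4500

-0.4500


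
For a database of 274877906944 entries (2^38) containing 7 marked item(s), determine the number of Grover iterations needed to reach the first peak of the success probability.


After j Grover iterations the success probability is P(j) = sin^2((2j+1)*theta), where sin(theta) = sqrt(k/N).
N = 2^38 = 274877906944, k = 7
sin(theta) = sqrt(k/N) = 5.046370146e-06
theta = arcsin(sqrt(k/N)) = 5.046370146e-06 rad
P(j) reaches its first maximum when (2j+1)*theta is as close as possible to pi/2, i.e. j = round(pi/(4*theta) - 1/2).
pi/(4*theta) - 1/2 = 155635.7575
(For comparison, the common estimate pi/4 * sqrt(N/k) = 155636.2575; the exact maximiser is used here.)
Optimal iterations = 155636

155636


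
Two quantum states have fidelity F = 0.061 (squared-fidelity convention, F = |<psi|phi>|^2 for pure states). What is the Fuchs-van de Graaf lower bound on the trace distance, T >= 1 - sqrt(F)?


Fuchs-van de Graaf (squared-fidelity convention): 1 - sqrt(F) <= T <= sqrt(1 - F).
Lower bound: T >= 1 - sqrt(F)
sqrt(F) = sqrt(0.061) = 0.2470
T >= 1 - 0.2470
T >= 0.7530

0.7530


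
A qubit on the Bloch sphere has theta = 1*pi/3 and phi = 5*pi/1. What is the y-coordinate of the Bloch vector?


theta = 1.0472, phi = 15.7080
r_y = sin(theta)*sin(phi) = 0.8660 * 0.0000
r_y = 0.0000

0.0000


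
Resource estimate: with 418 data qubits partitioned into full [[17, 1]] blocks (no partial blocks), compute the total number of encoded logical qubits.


Each code block uses 17 physical qubits for 1 logical qubit(s).
Number of complete blocks = floor(418 / 17) = 24
Logical qubits = 24 * 1
= 24

24


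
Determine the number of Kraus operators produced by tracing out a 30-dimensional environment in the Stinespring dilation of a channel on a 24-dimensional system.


Tracing out the environment in an orthonormal basis {|i>_E} gives Kraus operators K_i = <i|_E U |0>_E.
Number of Kraus operators = dim(H_env) = d_env
= 30

30


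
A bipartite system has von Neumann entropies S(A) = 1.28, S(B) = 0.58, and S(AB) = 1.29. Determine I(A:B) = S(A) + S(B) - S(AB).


I(A:B) = S(A) + S(B) - S(AB)
= 1.28 + 0.58 - 1.29
= 0.5700

0.5700


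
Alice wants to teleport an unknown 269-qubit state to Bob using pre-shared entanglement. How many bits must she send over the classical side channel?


Quantum teleportation requires 2 classical bits per qubit teleported.
269 qubit(s) -> 2 * 269 = 538 classical bits

538


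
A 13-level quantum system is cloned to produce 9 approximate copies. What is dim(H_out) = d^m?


Output space = H^(tensor 9) where dim(H) = 13
dim = 13^9
= 169 (after 2 factors)
= 2197 (after 3 factors)
= 28561 (after 4 factors)
= 371293 (after 5 factors)
= 4826809 (after 6 factors)
= 62748517 (after 7 factors)
= 815730721 (after 8 factors)
= 10604499373 (after 9 factors)
= 10604499373

10604499373


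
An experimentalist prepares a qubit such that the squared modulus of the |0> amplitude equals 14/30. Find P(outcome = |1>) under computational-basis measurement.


|alpha|^2 = 14/30 = 0.4667
|beta|^2 = 1 - 14/30 = 16/30 = 0.5333
P(|1>) = |beta|^2 = 0.5333

0.5333


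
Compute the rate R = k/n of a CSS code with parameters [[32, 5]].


Code rate R = k/n
= 5/32
= 0.1562

0.1562


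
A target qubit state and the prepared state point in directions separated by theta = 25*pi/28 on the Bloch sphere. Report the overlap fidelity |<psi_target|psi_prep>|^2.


For states separated by angle theta on Bloch sphere:
F = cos^2(theta/2)
theta = 25*pi/28 = 2.8050
theta/2 = 1.4025
cos(theta/2) = 0.1675
F = 0.0281

0.0281


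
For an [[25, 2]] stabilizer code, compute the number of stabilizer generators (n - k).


For an [[n,k]] stabilizer code:
Number of stabilizer generators = n - k
= 25 - 2
= 23

23


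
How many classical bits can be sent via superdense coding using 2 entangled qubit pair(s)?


Superdense coding allows 2 classical bits per shared entangled pair.
2 pair(s) -> 2 * 2 = 4 classical bits

4


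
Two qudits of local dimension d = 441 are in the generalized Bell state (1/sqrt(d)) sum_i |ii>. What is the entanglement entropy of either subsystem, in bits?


For a maximally entangled state in d x d:
S = log2(d) = log2(441)
= 8.7846

8.7846


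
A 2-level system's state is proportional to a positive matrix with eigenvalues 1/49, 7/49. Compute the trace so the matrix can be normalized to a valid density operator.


tr(M) = sum of eigenvalues
= 1/49 + 7/49
= 8/49
= 0.1633

0.1633


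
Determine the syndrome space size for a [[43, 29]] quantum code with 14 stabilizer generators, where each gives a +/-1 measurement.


Each stabilizer generator gives a binary (+1 or -1) measurement outcome.
With 14 independent generators:
Total syndromes = 2^14
= 16384

16384


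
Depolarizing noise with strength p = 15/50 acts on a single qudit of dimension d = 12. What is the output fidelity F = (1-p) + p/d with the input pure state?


F = (1-p) + p/d
= (1 - 0.3000) + 0.3000/12
= 0.7000 + 0.0250
= 0.7250

0.7250


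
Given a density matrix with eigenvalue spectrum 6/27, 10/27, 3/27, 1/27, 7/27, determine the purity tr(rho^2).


tr(rho^2) = sum of eigenvalues squared
= (6/27)^2 + (10/27)^2 + (3/27)^2 + (1/27)^2 + (7/27)^2
= (36 + 100 + 9 + 1 + 49) / 729
= 195/729
= 0.2675

0.2675


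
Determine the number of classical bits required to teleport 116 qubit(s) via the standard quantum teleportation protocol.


Quantum teleportation requires 2 classical bits per qubit teleported.
116 qubit(s) -> 2 * 116 = 232 classical bits

232


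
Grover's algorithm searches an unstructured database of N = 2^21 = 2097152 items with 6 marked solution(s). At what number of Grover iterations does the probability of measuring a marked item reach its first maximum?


After j Grover iterations the success probability is P(j) = sin^2((2j+1)*theta), where sin(theta) = sqrt(k/N).
N = 2^21 = 2097152, k = 6
sin(theta) = sqrt(k/N) = 0.001691455867
theta = arcsin(sqrt(k/N)) = 0.001691456673 rad
P(j) reaches its first maximum when (2j+1)*theta is as close as possible to pi/2, i.e. j = round(pi/(4*theta) - 1/2).
pi/(4*theta) - 1/2 = 463.8324
(For comparison, the common estimate pi/4 * sqrt(N/k) = 464.3326; the exact maximiser is used here.)
Optimal iterations = 464

464


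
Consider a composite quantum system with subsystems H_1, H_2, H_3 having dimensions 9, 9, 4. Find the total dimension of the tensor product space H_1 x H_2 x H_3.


dim(H_1 x H_2 x H_3) = 9 * 9 * 4
= 81 * 4
= 324

324


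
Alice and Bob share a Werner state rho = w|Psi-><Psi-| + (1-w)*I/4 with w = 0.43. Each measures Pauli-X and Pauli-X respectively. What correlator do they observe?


|Psi-> = (|01> - |10>)/sqrt(2)
For the pure Bell state, <X_A X_B> = -1 (Bell-state Pauli correlator).
The maximally-mixed part I/4 has tr(I/4 * P tensor P) = 0 for any traceless Pauli P.
So <X_A X_B>_rho = w * (-1) + (1 - w) * 0
= 0.43 * (-1)
= -0.4300

-0.4300


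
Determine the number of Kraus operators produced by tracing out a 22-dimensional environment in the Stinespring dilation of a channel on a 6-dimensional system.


Tracing out the environment in an orthonormal basis {|i>_E} gives Kraus operators K_i = <i|_E U |0>_E.
Number of Kraus operators = dim(H_env) = d_env
= 22

22


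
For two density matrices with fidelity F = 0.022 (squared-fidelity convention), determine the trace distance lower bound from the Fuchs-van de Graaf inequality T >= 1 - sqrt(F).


Fuchs-van de Graaf (squared-fidelity convention): 1 - sqrt(F) <= T <= sqrt(1 - F).
Lower bound: T >= 1 - sqrt(F)
sqrt(F) = sqrt(0.022) = 0.1483
T >= 1 - 0.1483
T >= 0.8517

0.8517


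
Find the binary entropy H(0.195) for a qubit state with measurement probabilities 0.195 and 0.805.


S = -p*log2(p) - (1-p)*log2(1-p)
p = 0.1950, 1-p = 0.8050
= -0.1950 * log2(0.1950) - 0.8050 * log2(0.8050)
= -(-0.4599) - (-0.2519)
= 0.7118

0.7118


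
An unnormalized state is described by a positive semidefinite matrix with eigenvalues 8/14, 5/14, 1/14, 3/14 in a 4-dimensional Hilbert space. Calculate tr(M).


tr(M) = sum of eigenvalues
= 8/14 + 5/14 + 1/14 + 3/14
= 17/14
= 1.2143

1.2143


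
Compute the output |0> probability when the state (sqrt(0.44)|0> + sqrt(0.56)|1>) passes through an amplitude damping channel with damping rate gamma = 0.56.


For amplitude damping with parameter gamma on state sqrt(a)|0> + sqrt(b)|1>:
alpha^2 = 0.44, beta^2 = 0.56
P(|0>) = alpha^2 + gamma * beta^2
= 0.44 + 0.56 * 0.56
= 0.44 + 0.3136
= 0.7536

0.7536


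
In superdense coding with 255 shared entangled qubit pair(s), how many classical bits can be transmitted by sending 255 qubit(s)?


Superdense coding allows 2 classical bits per shared entangled pair.
255 pair(s) -> 2 * 255 = 510 classical bits

510


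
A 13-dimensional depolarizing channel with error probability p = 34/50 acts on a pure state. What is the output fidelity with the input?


F = (1-p) + p/d
= (1 - 0.6800) + 0.6800/13
= 0.3200 + 0.0523
= 0.3723

0.3723


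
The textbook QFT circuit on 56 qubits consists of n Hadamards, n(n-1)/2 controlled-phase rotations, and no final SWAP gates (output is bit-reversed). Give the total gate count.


Hadamard gates: 56
Controlled rotations: n*(n-1)/2 = 56*55/2 = 1540
SWAP gates: 0 (omitted)
Total = 56 + 1540
= 1596

1596


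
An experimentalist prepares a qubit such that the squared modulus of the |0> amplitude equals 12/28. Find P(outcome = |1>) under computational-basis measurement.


|alpha|^2 = 12/28 = 0.4286
|beta|^2 = 1 - 12/28 = 16/28 = 0.5714
P(|1>) = |beta|^2 = 0.5714

0.5714


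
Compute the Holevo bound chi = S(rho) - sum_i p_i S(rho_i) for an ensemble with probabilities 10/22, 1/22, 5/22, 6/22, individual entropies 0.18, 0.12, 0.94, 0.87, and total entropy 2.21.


chi = S(rho) - sum_i p_i * S(rho_i)
Weighted entropy = 10/22 * 0.18 + 1/22 * 0.12 + 5/22 * 0.94 + 6/22 * 0.87
= 0.5382
chi = 2.21 - 0.5382
= 1.6718

1.6718


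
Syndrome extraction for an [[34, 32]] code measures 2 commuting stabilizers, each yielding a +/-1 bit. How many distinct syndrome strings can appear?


Each stabilizer generator gives a binary (+1 or -1) measurement outcome.
With 2 independent generators:
Total syndromes = 2^2
= 4

4


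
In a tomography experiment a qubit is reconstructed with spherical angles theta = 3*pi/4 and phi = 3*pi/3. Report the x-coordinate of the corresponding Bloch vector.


theta = 2.3562, phi = 3.1416
r_x = sin(theta)*cos(phi) = 0.7071 * -1.0000
r_x = -0.7071

-0.7071


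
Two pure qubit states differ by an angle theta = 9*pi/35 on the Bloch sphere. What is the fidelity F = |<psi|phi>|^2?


For states separated by angle theta on Bloch sphere:
F = cos^2(theta/2)
theta = 9*pi/35 = 0.8078
theta/2 = 0.4039
cos(theta/2) = 0.9195
F = 0.8455

0.8455


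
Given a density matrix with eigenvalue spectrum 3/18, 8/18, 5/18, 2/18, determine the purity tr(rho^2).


tr(rho^2) = sum of eigenvalues squared
= (3/18)^2 + (8/18)^2 + (5/18)^2 + (2/18)^2
= (9 + 64 + 25 + 4) / 324
= 102/324
= 0.3148

0.3148


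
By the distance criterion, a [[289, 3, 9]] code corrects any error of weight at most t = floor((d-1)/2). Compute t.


Code parameters: [[289, 3, 9]], distance d = 9.
Number of correctable errors = floor((d-1)/2)
= floor((9 - 1)/2)
= floor(8/2)
= 4

4


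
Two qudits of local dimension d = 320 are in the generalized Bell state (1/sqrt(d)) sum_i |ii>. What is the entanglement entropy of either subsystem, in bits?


For a maximally entangled state in d x d:
S = log2(d) = log2(320)
= 8.3219

8.3219


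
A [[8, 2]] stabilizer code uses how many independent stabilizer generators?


For an [[n,k]] stabilizer code:
Number of stabilizer generators = n - k
= 8 - 2
= 6

6


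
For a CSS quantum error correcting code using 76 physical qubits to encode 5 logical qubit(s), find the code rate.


Code rate R = k/n
= 5/76
= 0.0658

0.0658


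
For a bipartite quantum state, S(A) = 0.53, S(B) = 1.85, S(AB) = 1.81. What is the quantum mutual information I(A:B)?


I(A:B) = S(A) + S(B) - S(AB)
= 0.53 + 1.85 - 1.81
= 0.5700

0.5700


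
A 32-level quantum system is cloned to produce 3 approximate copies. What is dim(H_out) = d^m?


Output space = H^(tensor 3) where dim(H) = 32
dim = 32^3
= 1024 (after 2 factors)
= 32768 (after 3 factors)
= 32768

32768


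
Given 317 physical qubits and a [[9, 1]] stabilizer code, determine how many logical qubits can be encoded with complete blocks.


Each code block uses 9 physical qubits for 1 logical qubit(s).
Number of complete blocks = floor(317 / 9) = 35
Logical qubits = 35 * 1
= 35

35


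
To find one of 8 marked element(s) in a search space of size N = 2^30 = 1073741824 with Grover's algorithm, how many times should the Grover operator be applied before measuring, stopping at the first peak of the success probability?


After j Grover iterations the success probability is P(j) = sin^2((2j+1)*theta), where sin(theta) = sqrt(k/N).
N = 2^30 = 1073741824, k = 8
sin(theta) = sqrt(k/N) = 8.631674575e-05
theta = arcsin(sqrt(k/N)) = 8.631674586e-05 rad
P(j) reaches its first maximum when (2j+1)*theta is as close as possible to pi/2, i.e. j = round(pi/(4*theta) - 1/2).
pi/(4*theta) - 1/2 = 9098.5242
(For comparison, the common estimate pi/4 * sqrt(N/k) = 9099.0243; the exact maximiser is used here.)
Optimal iterations = 9099

9099


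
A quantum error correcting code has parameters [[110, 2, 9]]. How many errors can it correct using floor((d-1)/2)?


Code parameters: [[110, 2, 9]], distance d = 9.
Number of correctable errors = floor((d-1)/2)
= floor((9 - 1)/2)
= floor(8/2)
= 4

4


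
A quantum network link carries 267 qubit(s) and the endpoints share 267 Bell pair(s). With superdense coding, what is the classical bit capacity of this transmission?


Superdense coding allows 2 classical bits per shared entangled pair.
267 pair(s) -> 2 * 267 = 534 classical bits

534


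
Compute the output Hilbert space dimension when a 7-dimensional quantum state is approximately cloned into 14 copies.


Output space = H^(tensor 14) where dim(H) = 7
dim = 7^14
= 49 (after 2 factors)
= 343 (after 3 factors)
= 2401 (after 4 factors)
= 16807 (after 5 factors)
= 117649 (after 6 factors)
= 823543 (after 7 factors)
= 5764801 (after 8 factors)
= 40353607 (after 9 factors)
= 282475249 (after 10 factors)
= 1977326743 (after 11 factors)
= 13841287201 (after 12 factors)
= 96889010407 (after 13 factors)
= 678223072849 (after 14 factors)
= 678223072849

678223072849


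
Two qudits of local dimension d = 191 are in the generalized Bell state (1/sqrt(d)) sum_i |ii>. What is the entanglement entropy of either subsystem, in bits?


For a maximally entangled state in d x d:
S = log2(d) = log2(191)
= 7.5774

7.5774


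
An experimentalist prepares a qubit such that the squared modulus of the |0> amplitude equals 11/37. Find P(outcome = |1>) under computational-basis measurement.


|alpha|^2 = 11/37 = 0.2973
|beta|^2 = 1 - 11/37 = 26/37 = 0.7027
P(|1>) = |beta|^2 = 0.7027

0.7027


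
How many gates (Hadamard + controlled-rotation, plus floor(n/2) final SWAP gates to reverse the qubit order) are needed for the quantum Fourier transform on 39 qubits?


Hadamard gates: 39
Controlled rotations: n*(n-1)/2 = 39*38/2 = 741
SWAP gates: floor(n/2) = floor(39/2) = 19
Total = 39 + 741 + 19
= 799

799


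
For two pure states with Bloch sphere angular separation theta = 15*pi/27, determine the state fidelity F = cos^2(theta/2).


For states separated by angle theta on Bloch sphere:
F = cos^2(theta/2)
theta = 15*pi/27 = 1.7453
theta/2 = 0.8727
cos(theta/2) = 0.6428
F = 0.4132

0.4132


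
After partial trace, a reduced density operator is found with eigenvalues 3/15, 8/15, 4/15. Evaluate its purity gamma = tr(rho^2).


tr(rho^2) = sum of eigenvalues squared
= (3/15)^2 + (8/15)^2 + (4/15)^2
= (9 + 64 + 16) / 225
= 89/225
= 0.3956

0.3956


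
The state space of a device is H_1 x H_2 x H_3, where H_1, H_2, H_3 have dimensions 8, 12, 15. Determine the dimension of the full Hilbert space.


dim(H_1 x H_2 x H_3) = 8 * 12 * 15
= 96 * 15
= 1440

1440


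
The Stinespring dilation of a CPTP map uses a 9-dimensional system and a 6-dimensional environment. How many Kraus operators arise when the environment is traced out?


Tracing out the environment in an orthonormal basis {|i>_E} gives Kraus operators K_i = <i|_E U |0>_E.
Number of Kraus operators = dim(H_env) = d_env
= 6

6


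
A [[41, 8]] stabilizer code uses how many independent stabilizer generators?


For an [[n,k]] stabilizer code:
Number of stabilizer generators = n - k
= 41 - 8
= 33

33


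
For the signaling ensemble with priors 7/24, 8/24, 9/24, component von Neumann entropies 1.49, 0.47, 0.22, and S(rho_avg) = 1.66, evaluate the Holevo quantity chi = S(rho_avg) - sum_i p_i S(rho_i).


chi = S(rho) - sum_i p_i * S(rho_i)
Weighted entropy = 7/24 * 1.49 + 8/24 * 0.47 + 9/24 * 0.22
= 0.6738
chi = 1.66 - 0.6738
= 0.9862

0.9862


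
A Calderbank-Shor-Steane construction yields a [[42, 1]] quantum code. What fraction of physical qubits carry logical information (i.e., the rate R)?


Code rate R = k/n
= 1/42
= 0.0238

0.0238


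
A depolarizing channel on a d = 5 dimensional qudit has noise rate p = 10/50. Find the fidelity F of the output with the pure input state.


F = (1-p) + p/d
= (1 - 0.2000) + 0.2000/5
= 0.8000 + 0.0400
= 0.8400

0.8400


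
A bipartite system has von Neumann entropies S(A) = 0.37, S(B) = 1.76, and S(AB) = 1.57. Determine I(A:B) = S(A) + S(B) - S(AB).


I(A:B) = S(A) + S(B) - S(AB)
= 0.37 + 1.76 - 1.57
= 0.5600

0.5600


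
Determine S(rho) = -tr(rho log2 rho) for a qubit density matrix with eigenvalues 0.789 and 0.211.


S = -p*log2(p) - (1-p)*log2(1-p)
p = 0.7890, 1-p = 0.2110
= -0.7890 * log2(0.7890) - 0.2110 * log2(0.2110)
= -(-0.2698) - (-0.4736)
= 0.7434

0.7434


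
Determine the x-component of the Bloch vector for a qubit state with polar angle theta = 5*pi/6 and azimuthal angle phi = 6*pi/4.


theta = 2.6180, phi = 4.7124
r_x = sin(theta)*cos(phi) = 0.5000 * 0.0000
r_x = 0.0000

0.0000


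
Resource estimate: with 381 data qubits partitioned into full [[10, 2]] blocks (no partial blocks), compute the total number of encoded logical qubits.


Each code block uses 10 physical qubits for 2 logical qubit(s).
Number of complete blocks = floor(381 / 10) = 38
Logical qubits = 38 * 2
= 76

76


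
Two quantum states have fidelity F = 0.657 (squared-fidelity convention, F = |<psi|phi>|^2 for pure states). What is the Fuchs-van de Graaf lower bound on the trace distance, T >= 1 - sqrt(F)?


Fuchs-van de Graaf (squared-fidelity convention): 1 - sqrt(F) <= T <= sqrt(1 - F).
Lower bound: T >= 1 - sqrt(F)
sqrt(F) = sqrt(0.657) = 0.8106
T >= 1 - 0.8106
T >= 0.1894

0.1894


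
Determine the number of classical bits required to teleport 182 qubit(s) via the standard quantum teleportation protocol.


Quantum teleportation requires 2 classical bits per qubit teleported.
182 qubit(s) -> 2 * 182 = 364 classical bits

364


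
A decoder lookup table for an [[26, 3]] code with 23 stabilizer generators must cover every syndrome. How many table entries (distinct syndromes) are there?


Each stabilizer generator gives a binary (+1 or -1) measurement outcome.
With 23 independent generators:
Total syndromes = 2^23
= 8388608

8388608


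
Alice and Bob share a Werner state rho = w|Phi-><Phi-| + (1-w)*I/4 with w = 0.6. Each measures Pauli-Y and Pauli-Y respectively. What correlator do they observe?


|Phi-> = (|00> - |11>)/sqrt(2)
For the pure Bell state, <Y_A Y_B> = +1 (Bell-state Pauli correlator).
The maximally-mixed part I/4 has tr(I/4 * P tensor P) = 0 for any traceless Pauli P.
So <Y_A Y_B>_rho = w * (+1) + (1 - w) * 0
= 0.6 * (+1)
= 0.6000

0.6000


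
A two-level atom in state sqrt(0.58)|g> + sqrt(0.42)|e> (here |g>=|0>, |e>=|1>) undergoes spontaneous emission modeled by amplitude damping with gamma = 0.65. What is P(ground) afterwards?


For amplitude damping with parameter gamma on state sqrt(a)|0> + sqrt(b)|1>:
alpha^2 = 0.58, beta^2 = 0.42
P(|0>) = alpha^2 + gamma * beta^2
= 0.58 + 0.65 * 0.42
= 0.58 + 0.2730
= 0.8530

0.8530


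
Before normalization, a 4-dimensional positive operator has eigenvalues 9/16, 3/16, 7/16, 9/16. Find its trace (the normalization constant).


tr(M) = sum of eigenvalues
= 9/16 + 3/16 + 7/16 + 9/16
= 28/16
= 1.7500

1.7500


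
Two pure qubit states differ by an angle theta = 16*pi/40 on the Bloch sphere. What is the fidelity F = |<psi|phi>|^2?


For states separated by angle theta on Bloch sphere:
F = cos^2(theta/2)
theta = 16*pi/40 = 1.2566
theta/2 = 0.6283
cos(theta/2) = 0.8090
F = 0.6545

0.6545


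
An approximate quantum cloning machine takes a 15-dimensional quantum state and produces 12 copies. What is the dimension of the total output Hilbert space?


Output space = H^(tensor 12) where dim(H) = 15
dim = 15^12
= 225 (after 2 factors)
= 3375 (after 3 factors)
= 50625 (after 4 factors)
= 759375 (after 5 factors)
= 11390625 (after 6 factors)
= 170859375 (after 7 factors)
= 2562890625 (after 8 factors)
= 38443359375 (after 9 factors)
= 576650390625 (after 10 factors)
= 8649755859375 (after 11 factors)
= 129746337890625 (after 12 factors)
= 129746337890625

129746337890625


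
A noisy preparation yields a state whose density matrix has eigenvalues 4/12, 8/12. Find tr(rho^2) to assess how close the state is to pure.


tr(rho^2) = sum of eigenvalues squared
= (4/12)^2 + (8/12)^2
= (16 + 64) / 144
= 80/144
= 0.5556

0.5556


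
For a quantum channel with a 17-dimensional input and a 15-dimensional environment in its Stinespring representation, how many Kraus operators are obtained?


Tracing out the environment in an orthonormal basis {|i>_E} gives Kraus operators K_i = <i|_E U |0>_E.
Number of Kraus operators = dim(H_env) = d_env
= 15

15


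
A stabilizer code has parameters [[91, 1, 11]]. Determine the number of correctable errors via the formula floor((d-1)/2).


Code parameters: [[91, 1, 11]], distance d = 11.
Number of correctable errors = floor((d-1)/2)
= floor((11 - 1)/2)
= floor(10/2)
= 5

5


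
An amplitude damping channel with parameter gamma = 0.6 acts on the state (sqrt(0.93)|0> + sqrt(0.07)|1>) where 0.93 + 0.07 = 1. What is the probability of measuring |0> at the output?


For amplitude damping with parameter gamma on state sqrt(a)|0> + sqrt(b)|1>:
alpha^2 = 0.93, beta^2 = 0.07
P(|0>) = alpha^2 + gamma * beta^2
= 0.93 + 0.6 * 0.07
= 0.93 + 0.0420
= 0.9720

0.9720


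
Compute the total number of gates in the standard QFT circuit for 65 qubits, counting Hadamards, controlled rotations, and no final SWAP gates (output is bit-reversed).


Hadamard gates: 65
Controlled rotations: n*(n-1)/2 = 65*64/2 = 2080
SWAP gates: 0 (omitted)
Total = 65 + 2080
= 2145

2145


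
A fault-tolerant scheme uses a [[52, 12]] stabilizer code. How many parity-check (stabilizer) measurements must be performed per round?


For an [[n,k]] stabilizer code:
Number of stabilizer generators = n - k
= 52 - 12
= 40

40


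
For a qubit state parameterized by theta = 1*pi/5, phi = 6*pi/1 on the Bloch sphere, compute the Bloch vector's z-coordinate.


theta = 0.6283, phi = 18.8496
r_z = cos(theta) = 0.8090

0.8090


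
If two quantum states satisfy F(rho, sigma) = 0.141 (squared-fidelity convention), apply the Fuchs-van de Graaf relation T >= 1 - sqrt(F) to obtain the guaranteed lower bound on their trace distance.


Fuchs-van de Graaf (squared-fidelity convention): 1 - sqrt(F) <= T <= sqrt(1 - F).
Lower bound: T >= 1 - sqrt(F)
sqrt(F) = sqrt(0.141) = 0.3755
T >= 1 - 0.3755
T >= 0.6245

0.6245


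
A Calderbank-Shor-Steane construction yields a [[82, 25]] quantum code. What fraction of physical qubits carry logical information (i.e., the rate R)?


Code rate R = k/n
= 25/82
= 0.3049

0.3049


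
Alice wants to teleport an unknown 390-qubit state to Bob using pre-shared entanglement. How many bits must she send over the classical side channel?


Quantum teleportation requires 2 classical bits per qubit teleported.
390 qubit(s) -> 2 * 390 = 780 classical bits

780


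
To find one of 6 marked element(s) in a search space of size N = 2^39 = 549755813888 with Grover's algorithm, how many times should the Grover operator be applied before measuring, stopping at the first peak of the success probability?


After j Grover iterations the success probability is P(j) = sin^2((2j+1)*theta), where sin(theta) = sqrt(k/N).
N = 2^39 = 549755813888, k = 6
sin(theta) = sqrt(k/N) = 3.30362474e-06
theta = arcsin(sqrt(k/N)) = 3.30362474e-06 rad
P(j) reaches its first maximum when (2j+1)*theta is as close as possible to pi/2, i.e. j = round(pi/(4*theta) - 1/2).
pi/(4*theta) - 1/2 = 237737.8103
(For comparison, the common estimate pi/4 * sqrt(N/k) = 237738.3103; the exact maximiser is used here.)
Optimal iterations = 237738

237738


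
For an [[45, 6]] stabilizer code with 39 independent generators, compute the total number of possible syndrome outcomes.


Each stabilizer generator gives a binary (+1 or -1) measurement outcome.
With 39 independent generators:
Total syndromes = 2^39
= 549755813888

549755813888


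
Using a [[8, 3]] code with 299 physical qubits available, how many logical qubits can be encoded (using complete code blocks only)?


Each code block uses 8 physical qubits for 3 logical qubit(s).
Number of complete blocks = floor(299 / 8) = 37
Logical qubits = 37 * 3
= 111

111


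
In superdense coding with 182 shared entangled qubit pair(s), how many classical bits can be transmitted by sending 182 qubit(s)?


Superdense coding allows 2 classical bits per shared entangled pair.
182 pair(s) -> 2 * 182 = 364 classical bits

364


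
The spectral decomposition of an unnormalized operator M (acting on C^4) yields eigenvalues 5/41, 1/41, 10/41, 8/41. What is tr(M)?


tr(M) = sum of eigenvalues
= 5/41 + 1/41 + 10/41 + 8/41
= 24/41
= 0.5854

0.5854


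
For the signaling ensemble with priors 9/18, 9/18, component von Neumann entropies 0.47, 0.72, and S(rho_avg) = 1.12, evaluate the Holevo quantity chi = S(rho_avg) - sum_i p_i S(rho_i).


chi = S(rho) - sum_i p_i * S(rho_i)
Weighted entropy = 9/18 * 0.47 + 9/18 * 0.72
= 0.5950
chi = 1.12 - 0.5950
= 0.5250

0.5250


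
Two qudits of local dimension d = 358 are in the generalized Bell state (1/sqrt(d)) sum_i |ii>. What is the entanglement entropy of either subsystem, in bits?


For a maximally entangled state in d x d:
S = log2(d) = log2(358)
= 8.4838

8.4838


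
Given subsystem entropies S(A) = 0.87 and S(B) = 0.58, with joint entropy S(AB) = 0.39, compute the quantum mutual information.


I(A:B) = S(A) + S(B) - S(AB)
= 0.87 + 0.58 - 0.39
= 1.0600

1.0600


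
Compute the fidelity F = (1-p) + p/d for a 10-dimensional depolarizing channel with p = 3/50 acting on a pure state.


F = (1-p) + p/d
= (1 - 0.0600) + 0.0600/10
= 0.9400 + 0.0060
= 0.9460

0.9460


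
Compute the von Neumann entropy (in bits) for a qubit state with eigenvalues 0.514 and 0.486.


S = -p*log2(p) - (1-p)*log2(1-p)
p = 0.5140, 1-p = 0.4860
= -0.5140 * log2(0.5140) - 0.4860 * log2(0.4860)
= -(-0.4935) - (-0.5059)
= 0.9994

0.9994


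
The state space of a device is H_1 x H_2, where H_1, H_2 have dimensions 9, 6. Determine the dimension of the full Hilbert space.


dim(H_1 x H_2) = 9 * 6
= 54

54


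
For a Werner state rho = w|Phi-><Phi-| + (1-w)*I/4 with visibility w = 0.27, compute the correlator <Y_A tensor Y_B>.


|Phi-> = (|00> - |11>)/sqrt(2)
For the pure Bell state, <Y_A Y_B> = +1 (Bell-state Pauli correlator).
The maximally-mixed part I/4 has tr(I/4 * P tensor P) = 0 for any traceless Pauli P.
So <Y_A Y_B>_rho = w * (+1) + (1 - w) * 0
= 0.27 * (+1)
= 0.2700

0.2700


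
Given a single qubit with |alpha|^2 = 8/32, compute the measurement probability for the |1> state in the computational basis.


|alpha|^2 = 8/32 = 0.2500
|beta|^2 = 1 - 8/32 = 24/32 = 0.7500
P(|1>) = |beta|^2 = 0.7500

0.7500


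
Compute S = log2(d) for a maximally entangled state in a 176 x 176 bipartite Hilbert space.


For a maximally entangled state in d x d:
S = log2(d) = log2(176)
= 7.4594

7.4594


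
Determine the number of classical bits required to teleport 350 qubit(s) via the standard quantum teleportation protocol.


Quantum teleportation requires 2 classical bits per qubit teleported.
350 qubit(s) -> 2 * 350 = 700 classical bits

700


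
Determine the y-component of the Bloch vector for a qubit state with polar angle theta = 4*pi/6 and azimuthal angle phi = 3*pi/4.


theta = 2.0944, phi = 2.3562
r_y = sin(theta)*sin(phi) = 0.8660 * 0.7071
r_y = 0.6124

0.6124


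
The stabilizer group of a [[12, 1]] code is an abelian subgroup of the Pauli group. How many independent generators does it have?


For an [[n,k]] stabilizer code:
Number of stabilizer generators = n - k
= 12 - 1
= 11

11


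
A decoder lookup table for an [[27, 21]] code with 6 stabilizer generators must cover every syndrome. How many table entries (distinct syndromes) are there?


Each stabilizer generator gives a binary (+1 or -1) measurement outcome.
With 6 independent generators:
Total syndromes = 2^6
= 64

64


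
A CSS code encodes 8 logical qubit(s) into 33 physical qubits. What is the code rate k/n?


Code rate R = k/n
= 8/33
= 0.2424

0.2424


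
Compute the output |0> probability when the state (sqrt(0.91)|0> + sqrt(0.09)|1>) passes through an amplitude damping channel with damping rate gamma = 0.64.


For amplitude damping with parameter gamma on state sqrt(a)|0> + sqrt(b)|1>:
alpha^2 = 0.91, beta^2 = 0.09
P(|0>) = alpha^2 + gamma * beta^2
= 0.91 + 0.64 * 0.09
= 0.91 + 0.0576
= 0.9676

0.9676


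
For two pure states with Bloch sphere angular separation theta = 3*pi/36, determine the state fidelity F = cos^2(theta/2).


For states separated by angle theta on Bloch sphere:
F = cos^2(theta/2)
theta = 3*pi/36 = 0.2618
theta/2 = 0.1309
cos(theta/2) = 0.9914
F = 0.9830

0.9830
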